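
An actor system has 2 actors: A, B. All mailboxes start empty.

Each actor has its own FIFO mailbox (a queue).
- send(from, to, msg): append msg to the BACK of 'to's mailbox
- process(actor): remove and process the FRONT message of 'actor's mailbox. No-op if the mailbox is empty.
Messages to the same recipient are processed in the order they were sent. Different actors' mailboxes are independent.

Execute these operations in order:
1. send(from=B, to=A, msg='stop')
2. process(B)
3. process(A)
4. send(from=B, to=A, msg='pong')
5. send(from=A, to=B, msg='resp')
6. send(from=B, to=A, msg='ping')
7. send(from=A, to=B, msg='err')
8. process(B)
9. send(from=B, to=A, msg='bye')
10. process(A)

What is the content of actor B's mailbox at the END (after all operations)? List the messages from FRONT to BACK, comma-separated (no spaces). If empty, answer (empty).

After 1 (send(from=B, to=A, msg='stop')): A:[stop] B:[]
After 2 (process(B)): A:[stop] B:[]
After 3 (process(A)): A:[] B:[]
After 4 (send(from=B, to=A, msg='pong')): A:[pong] B:[]
After 5 (send(from=A, to=B, msg='resp')): A:[pong] B:[resp]
After 6 (send(from=B, to=A, msg='ping')): A:[pong,ping] B:[resp]
After 7 (send(from=A, to=B, msg='err')): A:[pong,ping] B:[resp,err]
After 8 (process(B)): A:[pong,ping] B:[err]
After 9 (send(from=B, to=A, msg='bye')): A:[pong,ping,bye] B:[err]
After 10 (process(A)): A:[ping,bye] B:[err]

Answer: err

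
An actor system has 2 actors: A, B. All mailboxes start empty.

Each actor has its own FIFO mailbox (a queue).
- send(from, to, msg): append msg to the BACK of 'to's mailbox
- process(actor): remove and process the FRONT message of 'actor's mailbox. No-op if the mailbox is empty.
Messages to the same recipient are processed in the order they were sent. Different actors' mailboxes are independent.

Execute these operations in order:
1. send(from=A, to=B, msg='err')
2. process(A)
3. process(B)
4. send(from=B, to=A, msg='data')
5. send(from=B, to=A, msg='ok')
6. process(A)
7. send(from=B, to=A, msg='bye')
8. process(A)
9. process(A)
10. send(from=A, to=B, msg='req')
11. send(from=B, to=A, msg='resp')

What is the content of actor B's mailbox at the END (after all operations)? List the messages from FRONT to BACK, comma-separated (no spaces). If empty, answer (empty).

After 1 (send(from=A, to=B, msg='err')): A:[] B:[err]
After 2 (process(A)): A:[] B:[err]
After 3 (process(B)): A:[] B:[]
After 4 (send(from=B, to=A, msg='data')): A:[data] B:[]
After 5 (send(from=B, to=A, msg='ok')): A:[data,ok] B:[]
After 6 (process(A)): A:[ok] B:[]
After 7 (send(from=B, to=A, msg='bye')): A:[ok,bye] B:[]
After 8 (process(A)): A:[bye] B:[]
After 9 (process(A)): A:[] B:[]
After 10 (send(from=A, to=B, msg='req')): A:[] B:[req]
After 11 (send(from=B, to=A, msg='resp')): A:[resp] B:[req]

Answer: req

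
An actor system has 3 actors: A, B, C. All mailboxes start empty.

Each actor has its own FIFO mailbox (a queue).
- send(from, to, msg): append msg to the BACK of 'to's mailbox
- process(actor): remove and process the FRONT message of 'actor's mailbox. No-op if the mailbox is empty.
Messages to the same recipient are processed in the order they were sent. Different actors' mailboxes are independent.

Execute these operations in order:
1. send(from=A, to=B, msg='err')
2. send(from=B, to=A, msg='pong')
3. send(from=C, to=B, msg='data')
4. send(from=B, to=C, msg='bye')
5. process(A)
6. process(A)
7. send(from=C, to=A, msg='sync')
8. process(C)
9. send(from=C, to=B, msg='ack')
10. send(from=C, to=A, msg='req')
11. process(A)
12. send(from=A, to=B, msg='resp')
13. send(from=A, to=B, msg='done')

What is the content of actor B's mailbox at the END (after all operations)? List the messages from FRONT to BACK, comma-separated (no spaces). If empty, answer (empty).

Answer: err,data,ack,resp,done

Derivation:
After 1 (send(from=A, to=B, msg='err')): A:[] B:[err] C:[]
After 2 (send(from=B, to=A, msg='pong')): A:[pong] B:[err] C:[]
After 3 (send(from=C, to=B, msg='data')): A:[pong] B:[err,data] C:[]
After 4 (send(from=B, to=C, msg='bye')): A:[pong] B:[err,data] C:[bye]
After 5 (process(A)): A:[] B:[err,data] C:[bye]
After 6 (process(A)): A:[] B:[err,data] C:[bye]
After 7 (send(from=C, to=A, msg='sync')): A:[sync] B:[err,data] C:[bye]
After 8 (process(C)): A:[sync] B:[err,data] C:[]
After 9 (send(from=C, to=B, msg='ack')): A:[sync] B:[err,data,ack] C:[]
After 10 (send(from=C, to=A, msg='req')): A:[sync,req] B:[err,data,ack] C:[]
After 11 (process(A)): A:[req] B:[err,data,ack] C:[]
After 12 (send(from=A, to=B, msg='resp')): A:[req] B:[err,data,ack,resp] C:[]
After 13 (send(from=A, to=B, msg='done')): A:[req] B:[err,data,ack,resp,done] C:[]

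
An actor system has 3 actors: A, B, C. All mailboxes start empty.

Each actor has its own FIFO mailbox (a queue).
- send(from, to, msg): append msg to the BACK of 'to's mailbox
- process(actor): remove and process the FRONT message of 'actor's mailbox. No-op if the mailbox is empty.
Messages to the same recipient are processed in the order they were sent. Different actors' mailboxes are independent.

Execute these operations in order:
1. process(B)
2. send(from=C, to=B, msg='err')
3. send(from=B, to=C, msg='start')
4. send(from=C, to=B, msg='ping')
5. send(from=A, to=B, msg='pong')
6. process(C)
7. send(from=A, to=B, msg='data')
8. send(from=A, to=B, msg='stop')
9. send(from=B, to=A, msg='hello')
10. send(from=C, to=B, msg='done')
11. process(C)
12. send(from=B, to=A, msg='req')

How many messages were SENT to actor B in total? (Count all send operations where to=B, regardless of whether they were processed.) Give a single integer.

After 1 (process(B)): A:[] B:[] C:[]
After 2 (send(from=C, to=B, msg='err')): A:[] B:[err] C:[]
After 3 (send(from=B, to=C, msg='start')): A:[] B:[err] C:[start]
After 4 (send(from=C, to=B, msg='ping')): A:[] B:[err,ping] C:[start]
After 5 (send(from=A, to=B, msg='pong')): A:[] B:[err,ping,pong] C:[start]
After 6 (process(C)): A:[] B:[err,ping,pong] C:[]
After 7 (send(from=A, to=B, msg='data')): A:[] B:[err,ping,pong,data] C:[]
After 8 (send(from=A, to=B, msg='stop')): A:[] B:[err,ping,pong,data,stop] C:[]
After 9 (send(from=B, to=A, msg='hello')): A:[hello] B:[err,ping,pong,data,stop] C:[]
After 10 (send(from=C, to=B, msg='done')): A:[hello] B:[err,ping,pong,data,stop,done] C:[]
After 11 (process(C)): A:[hello] B:[err,ping,pong,data,stop,done] C:[]
After 12 (send(from=B, to=A, msg='req')): A:[hello,req] B:[err,ping,pong,data,stop,done] C:[]

Answer: 6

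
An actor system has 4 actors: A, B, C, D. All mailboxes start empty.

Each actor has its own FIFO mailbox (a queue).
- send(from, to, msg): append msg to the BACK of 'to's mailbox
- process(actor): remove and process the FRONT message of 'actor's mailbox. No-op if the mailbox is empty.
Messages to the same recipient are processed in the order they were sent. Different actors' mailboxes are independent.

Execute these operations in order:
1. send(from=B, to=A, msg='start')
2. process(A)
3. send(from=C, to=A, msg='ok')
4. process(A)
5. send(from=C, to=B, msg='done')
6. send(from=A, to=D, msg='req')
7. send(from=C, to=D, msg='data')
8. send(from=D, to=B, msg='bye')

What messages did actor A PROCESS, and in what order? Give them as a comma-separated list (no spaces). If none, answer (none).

Answer: start,ok

Derivation:
After 1 (send(from=B, to=A, msg='start')): A:[start] B:[] C:[] D:[]
After 2 (process(A)): A:[] B:[] C:[] D:[]
After 3 (send(from=C, to=A, msg='ok')): A:[ok] B:[] C:[] D:[]
After 4 (process(A)): A:[] B:[] C:[] D:[]
After 5 (send(from=C, to=B, msg='done')): A:[] B:[done] C:[] D:[]
After 6 (send(from=A, to=D, msg='req')): A:[] B:[done] C:[] D:[req]
After 7 (send(from=C, to=D, msg='data')): A:[] B:[done] C:[] D:[req,data]
After 8 (send(from=D, to=B, msg='bye')): A:[] B:[done,bye] C:[] D:[req,data]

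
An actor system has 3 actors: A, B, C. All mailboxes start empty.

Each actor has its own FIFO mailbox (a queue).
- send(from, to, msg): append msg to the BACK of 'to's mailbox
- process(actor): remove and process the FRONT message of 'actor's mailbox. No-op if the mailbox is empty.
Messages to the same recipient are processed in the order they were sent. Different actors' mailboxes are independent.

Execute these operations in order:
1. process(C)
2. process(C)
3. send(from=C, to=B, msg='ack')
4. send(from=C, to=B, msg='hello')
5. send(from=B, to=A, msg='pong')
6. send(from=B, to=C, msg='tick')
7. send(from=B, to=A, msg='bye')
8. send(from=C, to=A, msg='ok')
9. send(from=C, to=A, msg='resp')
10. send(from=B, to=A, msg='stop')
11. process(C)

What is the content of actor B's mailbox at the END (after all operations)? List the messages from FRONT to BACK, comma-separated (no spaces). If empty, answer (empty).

After 1 (process(C)): A:[] B:[] C:[]
After 2 (process(C)): A:[] B:[] C:[]
After 3 (send(from=C, to=B, msg='ack')): A:[] B:[ack] C:[]
After 4 (send(from=C, to=B, msg='hello')): A:[] B:[ack,hello] C:[]
After 5 (send(from=B, to=A, msg='pong')): A:[pong] B:[ack,hello] C:[]
After 6 (send(from=B, to=C, msg='tick')): A:[pong] B:[ack,hello] C:[tick]
After 7 (send(from=B, to=A, msg='bye')): A:[pong,bye] B:[ack,hello] C:[tick]
After 8 (send(from=C, to=A, msg='ok')): A:[pong,bye,ok] B:[ack,hello] C:[tick]
After 9 (send(from=C, to=A, msg='resp')): A:[pong,bye,ok,resp] B:[ack,hello] C:[tick]
After 10 (send(from=B, to=A, msg='stop')): A:[pong,bye,ok,resp,stop] B:[ack,hello] C:[tick]
After 11 (process(C)): A:[pong,bye,ok,resp,stop] B:[ack,hello] C:[]

Answer: ack,hello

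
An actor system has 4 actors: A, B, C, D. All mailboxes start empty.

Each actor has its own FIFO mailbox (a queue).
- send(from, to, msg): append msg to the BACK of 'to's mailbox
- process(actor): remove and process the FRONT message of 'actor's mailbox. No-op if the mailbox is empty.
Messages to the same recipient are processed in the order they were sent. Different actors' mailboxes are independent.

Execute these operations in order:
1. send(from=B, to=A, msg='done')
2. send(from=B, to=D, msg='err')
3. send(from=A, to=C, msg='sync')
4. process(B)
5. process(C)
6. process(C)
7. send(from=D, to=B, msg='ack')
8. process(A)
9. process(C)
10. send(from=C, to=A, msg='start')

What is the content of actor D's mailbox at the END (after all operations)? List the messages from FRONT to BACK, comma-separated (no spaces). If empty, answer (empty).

Answer: err

Derivation:
After 1 (send(from=B, to=A, msg='done')): A:[done] B:[] C:[] D:[]
After 2 (send(from=B, to=D, msg='err')): A:[done] B:[] C:[] D:[err]
After 3 (send(from=A, to=C, msg='sync')): A:[done] B:[] C:[sync] D:[err]
After 4 (process(B)): A:[done] B:[] C:[sync] D:[err]
After 5 (process(C)): A:[done] B:[] C:[] D:[err]
After 6 (process(C)): A:[done] B:[] C:[] D:[err]
After 7 (send(from=D, to=B, msg='ack')): A:[done] B:[ack] C:[] D:[err]
After 8 (process(A)): A:[] B:[ack] C:[] D:[err]
After 9 (process(C)): A:[] B:[ack] C:[] D:[err]
After 10 (send(from=C, to=A, msg='start')): A:[start] B:[ack] C:[] D:[err]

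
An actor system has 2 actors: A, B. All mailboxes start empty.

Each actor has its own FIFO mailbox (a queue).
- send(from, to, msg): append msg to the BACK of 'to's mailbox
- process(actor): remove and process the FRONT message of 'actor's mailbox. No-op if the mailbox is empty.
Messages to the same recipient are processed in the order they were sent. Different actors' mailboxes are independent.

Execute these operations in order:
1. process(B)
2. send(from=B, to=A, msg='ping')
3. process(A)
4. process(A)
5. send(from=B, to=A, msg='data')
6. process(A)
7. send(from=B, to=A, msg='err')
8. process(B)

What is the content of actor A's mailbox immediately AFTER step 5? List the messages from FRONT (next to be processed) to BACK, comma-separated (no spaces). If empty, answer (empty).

After 1 (process(B)): A:[] B:[]
After 2 (send(from=B, to=A, msg='ping')): A:[ping] B:[]
After 3 (process(A)): A:[] B:[]
After 4 (process(A)): A:[] B:[]
After 5 (send(from=B, to=A, msg='data')): A:[data] B:[]

data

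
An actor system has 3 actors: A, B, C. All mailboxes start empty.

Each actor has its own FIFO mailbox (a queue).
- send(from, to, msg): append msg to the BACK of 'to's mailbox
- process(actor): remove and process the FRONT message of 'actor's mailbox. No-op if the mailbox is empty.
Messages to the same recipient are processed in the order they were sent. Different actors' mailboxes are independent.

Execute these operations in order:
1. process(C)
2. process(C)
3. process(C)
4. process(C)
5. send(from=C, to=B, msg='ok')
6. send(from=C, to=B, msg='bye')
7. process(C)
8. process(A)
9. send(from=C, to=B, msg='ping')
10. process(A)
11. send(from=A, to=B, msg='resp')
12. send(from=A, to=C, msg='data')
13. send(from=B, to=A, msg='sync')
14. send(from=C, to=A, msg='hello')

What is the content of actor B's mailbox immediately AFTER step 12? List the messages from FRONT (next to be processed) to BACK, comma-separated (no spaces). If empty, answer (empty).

After 1 (process(C)): A:[] B:[] C:[]
After 2 (process(C)): A:[] B:[] C:[]
After 3 (process(C)): A:[] B:[] C:[]
After 4 (process(C)): A:[] B:[] C:[]
After 5 (send(from=C, to=B, msg='ok')): A:[] B:[ok] C:[]
After 6 (send(from=C, to=B, msg='bye')): A:[] B:[ok,bye] C:[]
After 7 (process(C)): A:[] B:[ok,bye] C:[]
After 8 (process(A)): A:[] B:[ok,bye] C:[]
After 9 (send(from=C, to=B, msg='ping')): A:[] B:[ok,bye,ping] C:[]
After 10 (process(A)): A:[] B:[ok,bye,ping] C:[]
After 11 (send(from=A, to=B, msg='resp')): A:[] B:[ok,bye,ping,resp] C:[]
After 12 (send(from=A, to=C, msg='data')): A:[] B:[ok,bye,ping,resp] C:[data]

ok,bye,ping,resp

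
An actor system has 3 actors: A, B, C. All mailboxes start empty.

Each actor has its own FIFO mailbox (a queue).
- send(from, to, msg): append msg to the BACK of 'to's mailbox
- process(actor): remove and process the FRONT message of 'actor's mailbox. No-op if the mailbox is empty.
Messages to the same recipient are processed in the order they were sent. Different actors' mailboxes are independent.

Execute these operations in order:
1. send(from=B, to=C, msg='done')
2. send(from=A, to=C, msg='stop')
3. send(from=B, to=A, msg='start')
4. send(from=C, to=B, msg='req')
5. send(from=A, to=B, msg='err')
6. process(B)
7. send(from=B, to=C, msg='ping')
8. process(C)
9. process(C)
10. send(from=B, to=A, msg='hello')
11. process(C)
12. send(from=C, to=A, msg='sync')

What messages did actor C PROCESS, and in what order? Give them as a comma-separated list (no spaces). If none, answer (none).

Answer: done,stop,ping

Derivation:
After 1 (send(from=B, to=C, msg='done')): A:[] B:[] C:[done]
After 2 (send(from=A, to=C, msg='stop')): A:[] B:[] C:[done,stop]
After 3 (send(from=B, to=A, msg='start')): A:[start] B:[] C:[done,stop]
After 4 (send(from=C, to=B, msg='req')): A:[start] B:[req] C:[done,stop]
After 5 (send(from=A, to=B, msg='err')): A:[start] B:[req,err] C:[done,stop]
After 6 (process(B)): A:[start] B:[err] C:[done,stop]
After 7 (send(from=B, to=C, msg='ping')): A:[start] B:[err] C:[done,stop,ping]
After 8 (process(C)): A:[start] B:[err] C:[stop,ping]
After 9 (process(C)): A:[start] B:[err] C:[ping]
After 10 (send(from=B, to=A, msg='hello')): A:[start,hello] B:[err] C:[ping]
After 11 (process(C)): A:[start,hello] B:[err] C:[]
After 12 (send(from=C, to=A, msg='sync')): A:[start,hello,sync] B:[err] C:[]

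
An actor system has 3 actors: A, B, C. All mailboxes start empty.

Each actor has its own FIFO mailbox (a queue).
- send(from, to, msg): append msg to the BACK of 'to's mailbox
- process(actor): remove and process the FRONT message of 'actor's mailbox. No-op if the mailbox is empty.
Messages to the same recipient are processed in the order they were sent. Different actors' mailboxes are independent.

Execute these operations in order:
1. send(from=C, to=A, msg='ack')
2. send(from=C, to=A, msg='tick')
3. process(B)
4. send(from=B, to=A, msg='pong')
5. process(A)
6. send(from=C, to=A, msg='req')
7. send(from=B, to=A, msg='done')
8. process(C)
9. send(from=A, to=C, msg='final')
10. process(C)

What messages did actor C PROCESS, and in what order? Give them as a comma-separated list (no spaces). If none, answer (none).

Answer: final

Derivation:
After 1 (send(from=C, to=A, msg='ack')): A:[ack] B:[] C:[]
After 2 (send(from=C, to=A, msg='tick')): A:[ack,tick] B:[] C:[]
After 3 (process(B)): A:[ack,tick] B:[] C:[]
After 4 (send(from=B, to=A, msg='pong')): A:[ack,tick,pong] B:[] C:[]
After 5 (process(A)): A:[tick,pong] B:[] C:[]
After 6 (send(from=C, to=A, msg='req')): A:[tick,pong,req] B:[] C:[]
After 7 (send(from=B, to=A, msg='done')): A:[tick,pong,req,done] B:[] C:[]
After 8 (process(C)): A:[tick,pong,req,done] B:[] C:[]
After 9 (send(from=A, to=C, msg='final')): A:[tick,pong,req,done] B:[] C:[final]
After 10 (process(C)): A:[tick,pong,req,done] B:[] C:[]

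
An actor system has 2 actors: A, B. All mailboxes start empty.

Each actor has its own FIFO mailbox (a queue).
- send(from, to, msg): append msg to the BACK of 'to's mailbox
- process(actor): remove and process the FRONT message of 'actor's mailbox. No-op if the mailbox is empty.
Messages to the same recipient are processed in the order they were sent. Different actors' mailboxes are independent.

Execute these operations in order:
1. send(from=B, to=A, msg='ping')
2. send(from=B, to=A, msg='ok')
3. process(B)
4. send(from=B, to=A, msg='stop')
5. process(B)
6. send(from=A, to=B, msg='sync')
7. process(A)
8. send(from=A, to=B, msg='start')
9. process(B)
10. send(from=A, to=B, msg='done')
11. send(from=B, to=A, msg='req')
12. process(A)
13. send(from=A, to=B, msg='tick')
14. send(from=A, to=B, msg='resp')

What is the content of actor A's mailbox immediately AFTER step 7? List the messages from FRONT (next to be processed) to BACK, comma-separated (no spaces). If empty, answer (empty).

After 1 (send(from=B, to=A, msg='ping')): A:[ping] B:[]
After 2 (send(from=B, to=A, msg='ok')): A:[ping,ok] B:[]
After 3 (process(B)): A:[ping,ok] B:[]
After 4 (send(from=B, to=A, msg='stop')): A:[ping,ok,stop] B:[]
After 5 (process(B)): A:[ping,ok,stop] B:[]
After 6 (send(from=A, to=B, msg='sync')): A:[ping,ok,stop] B:[sync]
After 7 (process(A)): A:[ok,stop] B:[sync]

ok,stop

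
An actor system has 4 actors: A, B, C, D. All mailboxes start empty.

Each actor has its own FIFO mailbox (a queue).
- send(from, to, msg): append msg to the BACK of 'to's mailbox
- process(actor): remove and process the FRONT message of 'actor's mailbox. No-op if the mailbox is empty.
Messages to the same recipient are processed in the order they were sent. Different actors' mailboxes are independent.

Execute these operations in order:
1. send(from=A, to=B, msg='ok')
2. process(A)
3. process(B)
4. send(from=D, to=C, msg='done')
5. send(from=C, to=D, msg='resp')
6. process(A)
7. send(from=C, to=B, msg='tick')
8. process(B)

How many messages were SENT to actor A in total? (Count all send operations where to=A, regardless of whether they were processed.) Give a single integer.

Answer: 0

Derivation:
After 1 (send(from=A, to=B, msg='ok')): A:[] B:[ok] C:[] D:[]
After 2 (process(A)): A:[] B:[ok] C:[] D:[]
After 3 (process(B)): A:[] B:[] C:[] D:[]
After 4 (send(from=D, to=C, msg='done')): A:[] B:[] C:[done] D:[]
After 5 (send(from=C, to=D, msg='resp')): A:[] B:[] C:[done] D:[resp]
After 6 (process(A)): A:[] B:[] C:[done] D:[resp]
After 7 (send(from=C, to=B, msg='tick')): A:[] B:[tick] C:[done] D:[resp]
After 8 (process(B)): A:[] B:[] C:[done] D:[resp]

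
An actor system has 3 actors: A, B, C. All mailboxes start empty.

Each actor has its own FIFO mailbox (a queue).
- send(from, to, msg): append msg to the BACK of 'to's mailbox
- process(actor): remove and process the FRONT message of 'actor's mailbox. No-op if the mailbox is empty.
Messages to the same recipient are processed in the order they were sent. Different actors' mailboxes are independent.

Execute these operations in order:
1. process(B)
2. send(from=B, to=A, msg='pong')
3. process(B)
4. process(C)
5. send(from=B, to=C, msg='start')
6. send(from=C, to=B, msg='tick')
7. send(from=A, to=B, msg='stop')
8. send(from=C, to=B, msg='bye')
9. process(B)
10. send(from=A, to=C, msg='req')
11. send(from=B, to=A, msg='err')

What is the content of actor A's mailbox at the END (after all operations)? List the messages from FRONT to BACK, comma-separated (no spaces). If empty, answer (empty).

Answer: pong,err

Derivation:
After 1 (process(B)): A:[] B:[] C:[]
After 2 (send(from=B, to=A, msg='pong')): A:[pong] B:[] C:[]
After 3 (process(B)): A:[pong] B:[] C:[]
After 4 (process(C)): A:[pong] B:[] C:[]
After 5 (send(from=B, to=C, msg='start')): A:[pong] B:[] C:[start]
After 6 (send(from=C, to=B, msg='tick')): A:[pong] B:[tick] C:[start]
After 7 (send(from=A, to=B, msg='stop')): A:[pong] B:[tick,stop] C:[start]
After 8 (send(from=C, to=B, msg='bye')): A:[pong] B:[tick,stop,bye] C:[start]
After 9 (process(B)): A:[pong] B:[stop,bye] C:[start]
After 10 (send(from=A, to=C, msg='req')): A:[pong] B:[stop,bye] C:[start,req]
After 11 (send(from=B, to=A, msg='err')): A:[pong,err] B:[stop,bye] C:[start,req]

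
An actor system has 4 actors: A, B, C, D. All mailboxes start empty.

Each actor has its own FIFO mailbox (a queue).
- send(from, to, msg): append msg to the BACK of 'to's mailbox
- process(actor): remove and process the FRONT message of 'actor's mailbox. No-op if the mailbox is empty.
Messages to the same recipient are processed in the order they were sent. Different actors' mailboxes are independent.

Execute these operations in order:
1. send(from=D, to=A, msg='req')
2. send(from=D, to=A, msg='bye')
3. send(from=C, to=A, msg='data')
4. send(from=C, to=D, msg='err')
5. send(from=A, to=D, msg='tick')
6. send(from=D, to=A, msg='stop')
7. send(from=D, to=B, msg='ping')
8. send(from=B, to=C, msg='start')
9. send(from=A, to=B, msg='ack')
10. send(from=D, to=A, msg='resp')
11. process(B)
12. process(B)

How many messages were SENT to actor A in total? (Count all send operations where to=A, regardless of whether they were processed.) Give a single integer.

After 1 (send(from=D, to=A, msg='req')): A:[req] B:[] C:[] D:[]
After 2 (send(from=D, to=A, msg='bye')): A:[req,bye] B:[] C:[] D:[]
After 3 (send(from=C, to=A, msg='data')): A:[req,bye,data] B:[] C:[] D:[]
After 4 (send(from=C, to=D, msg='err')): A:[req,bye,data] B:[] C:[] D:[err]
After 5 (send(from=A, to=D, msg='tick')): A:[req,bye,data] B:[] C:[] D:[err,tick]
After 6 (send(from=D, to=A, msg='stop')): A:[req,bye,data,stop] B:[] C:[] D:[err,tick]
After 7 (send(from=D, to=B, msg='ping')): A:[req,bye,data,stop] B:[ping] C:[] D:[err,tick]
After 8 (send(from=B, to=C, msg='start')): A:[req,bye,data,stop] B:[ping] C:[start] D:[err,tick]
After 9 (send(from=A, to=B, msg='ack')): A:[req,bye,data,stop] B:[ping,ack] C:[start] D:[err,tick]
After 10 (send(from=D, to=A, msg='resp')): A:[req,bye,data,stop,resp] B:[ping,ack] C:[start] D:[err,tick]
After 11 (process(B)): A:[req,bye,data,stop,resp] B:[ack] C:[start] D:[err,tick]
After 12 (process(B)): A:[req,bye,data,stop,resp] B:[] C:[start] D:[err,tick]

Answer: 5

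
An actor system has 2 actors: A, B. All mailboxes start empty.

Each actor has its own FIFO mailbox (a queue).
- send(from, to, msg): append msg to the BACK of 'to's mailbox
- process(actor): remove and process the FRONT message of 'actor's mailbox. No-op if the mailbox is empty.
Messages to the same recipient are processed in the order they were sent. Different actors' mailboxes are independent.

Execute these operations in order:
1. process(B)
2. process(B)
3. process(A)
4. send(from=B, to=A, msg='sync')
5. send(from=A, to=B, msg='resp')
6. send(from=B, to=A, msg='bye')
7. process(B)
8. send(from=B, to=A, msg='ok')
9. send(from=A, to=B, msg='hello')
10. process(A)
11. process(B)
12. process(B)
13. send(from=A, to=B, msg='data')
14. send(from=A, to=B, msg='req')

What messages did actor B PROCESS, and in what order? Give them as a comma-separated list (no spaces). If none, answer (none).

Answer: resp,hello

Derivation:
After 1 (process(B)): A:[] B:[]
After 2 (process(B)): A:[] B:[]
After 3 (process(A)): A:[] B:[]
After 4 (send(from=B, to=A, msg='sync')): A:[sync] B:[]
After 5 (send(from=A, to=B, msg='resp')): A:[sync] B:[resp]
After 6 (send(from=B, to=A, msg='bye')): A:[sync,bye] B:[resp]
After 7 (process(B)): A:[sync,bye] B:[]
After 8 (send(from=B, to=A, msg='ok')): A:[sync,bye,ok] B:[]
After 9 (send(from=A, to=B, msg='hello')): A:[sync,bye,ok] B:[hello]
After 10 (process(A)): A:[bye,ok] B:[hello]
After 11 (process(B)): A:[bye,ok] B:[]
After 12 (process(B)): A:[bye,ok] B:[]
After 13 (send(from=A, to=B, msg='data')): A:[bye,ok] B:[data]
After 14 (send(from=A, to=B, msg='req')): A:[bye,ok] B:[data,req]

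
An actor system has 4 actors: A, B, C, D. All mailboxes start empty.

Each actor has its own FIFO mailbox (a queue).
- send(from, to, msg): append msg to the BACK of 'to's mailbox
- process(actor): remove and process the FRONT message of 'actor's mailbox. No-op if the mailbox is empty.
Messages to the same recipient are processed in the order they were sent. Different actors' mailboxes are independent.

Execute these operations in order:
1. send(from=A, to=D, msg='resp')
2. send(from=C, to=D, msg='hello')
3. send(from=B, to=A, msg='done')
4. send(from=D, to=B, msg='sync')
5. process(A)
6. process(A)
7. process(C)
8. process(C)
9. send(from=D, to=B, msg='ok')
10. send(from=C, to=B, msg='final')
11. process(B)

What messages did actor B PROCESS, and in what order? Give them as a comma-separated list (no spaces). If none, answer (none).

Answer: sync

Derivation:
After 1 (send(from=A, to=D, msg='resp')): A:[] B:[] C:[] D:[resp]
After 2 (send(from=C, to=D, msg='hello')): A:[] B:[] C:[] D:[resp,hello]
After 3 (send(from=B, to=A, msg='done')): A:[done] B:[] C:[] D:[resp,hello]
After 4 (send(from=D, to=B, msg='sync')): A:[done] B:[sync] C:[] D:[resp,hello]
After 5 (process(A)): A:[] B:[sync] C:[] D:[resp,hello]
After 6 (process(A)): A:[] B:[sync] C:[] D:[resp,hello]
After 7 (process(C)): A:[] B:[sync] C:[] D:[resp,hello]
After 8 (process(C)): A:[] B:[sync] C:[] D:[resp,hello]
After 9 (send(from=D, to=B, msg='ok')): A:[] B:[sync,ok] C:[] D:[resp,hello]
After 10 (send(from=C, to=B, msg='final')): A:[] B:[sync,ok,final] C:[] D:[resp,hello]
After 11 (process(B)): A:[] B:[ok,final] C:[] D:[resp,hello]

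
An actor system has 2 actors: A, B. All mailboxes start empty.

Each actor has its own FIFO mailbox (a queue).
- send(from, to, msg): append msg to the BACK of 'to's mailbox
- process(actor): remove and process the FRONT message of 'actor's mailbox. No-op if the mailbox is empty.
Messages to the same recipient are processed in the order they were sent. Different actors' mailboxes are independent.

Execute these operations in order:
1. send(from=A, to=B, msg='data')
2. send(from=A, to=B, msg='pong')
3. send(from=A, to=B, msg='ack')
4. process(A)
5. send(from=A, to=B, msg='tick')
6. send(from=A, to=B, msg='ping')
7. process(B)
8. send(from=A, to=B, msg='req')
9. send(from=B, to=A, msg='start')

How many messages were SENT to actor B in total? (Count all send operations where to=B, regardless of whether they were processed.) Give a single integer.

Answer: 6

Derivation:
After 1 (send(from=A, to=B, msg='data')): A:[] B:[data]
After 2 (send(from=A, to=B, msg='pong')): A:[] B:[data,pong]
After 3 (send(from=A, to=B, msg='ack')): A:[] B:[data,pong,ack]
After 4 (process(A)): A:[] B:[data,pong,ack]
After 5 (send(from=A, to=B, msg='tick')): A:[] B:[data,pong,ack,tick]
After 6 (send(from=A, to=B, msg='ping')): A:[] B:[data,pong,ack,tick,ping]
After 7 (process(B)): A:[] B:[pong,ack,tick,ping]
After 8 (send(from=A, to=B, msg='req')): A:[] B:[pong,ack,tick,ping,req]
After 9 (send(from=B, to=A, msg='start')): A:[start] B:[pong,ack,tick,ping,req]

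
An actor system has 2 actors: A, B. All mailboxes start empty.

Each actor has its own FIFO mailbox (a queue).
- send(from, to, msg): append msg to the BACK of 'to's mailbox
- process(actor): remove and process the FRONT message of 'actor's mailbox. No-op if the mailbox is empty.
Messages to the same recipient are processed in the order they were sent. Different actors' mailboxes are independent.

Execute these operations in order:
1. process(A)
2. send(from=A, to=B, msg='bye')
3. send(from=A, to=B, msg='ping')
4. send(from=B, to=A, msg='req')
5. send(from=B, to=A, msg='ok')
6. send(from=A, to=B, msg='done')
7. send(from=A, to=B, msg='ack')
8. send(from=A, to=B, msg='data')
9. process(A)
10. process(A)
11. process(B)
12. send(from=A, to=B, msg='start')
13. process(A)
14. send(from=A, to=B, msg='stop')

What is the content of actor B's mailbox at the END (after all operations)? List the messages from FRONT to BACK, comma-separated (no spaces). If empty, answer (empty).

After 1 (process(A)): A:[] B:[]
After 2 (send(from=A, to=B, msg='bye')): A:[] B:[bye]
After 3 (send(from=A, to=B, msg='ping')): A:[] B:[bye,ping]
After 4 (send(from=B, to=A, msg='req')): A:[req] B:[bye,ping]
After 5 (send(from=B, to=A, msg='ok')): A:[req,ok] B:[bye,ping]
After 6 (send(from=A, to=B, msg='done')): A:[req,ok] B:[bye,ping,done]
After 7 (send(from=A, to=B, msg='ack')): A:[req,ok] B:[bye,ping,done,ack]
After 8 (send(from=A, to=B, msg='data')): A:[req,ok] B:[bye,ping,done,ack,data]
After 9 (process(A)): A:[ok] B:[bye,ping,done,ack,data]
After 10 (process(A)): A:[] B:[bye,ping,done,ack,data]
After 11 (process(B)): A:[] B:[ping,done,ack,data]
After 12 (send(from=A, to=B, msg='start')): A:[] B:[ping,done,ack,data,start]
After 13 (process(A)): A:[] B:[ping,done,ack,data,start]
After 14 (send(from=A, to=B, msg='stop')): A:[] B:[ping,done,ack,data,start,stop]

Answer: ping,done,ack,data,start,stop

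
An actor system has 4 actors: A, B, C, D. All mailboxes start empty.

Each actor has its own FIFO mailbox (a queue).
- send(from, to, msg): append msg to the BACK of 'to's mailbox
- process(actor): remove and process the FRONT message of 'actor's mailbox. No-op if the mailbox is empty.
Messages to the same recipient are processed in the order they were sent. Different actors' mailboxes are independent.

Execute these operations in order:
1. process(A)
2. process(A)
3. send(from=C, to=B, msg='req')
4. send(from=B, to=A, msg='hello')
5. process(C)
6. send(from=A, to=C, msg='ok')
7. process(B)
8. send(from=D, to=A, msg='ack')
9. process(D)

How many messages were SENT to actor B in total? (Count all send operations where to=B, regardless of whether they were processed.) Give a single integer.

After 1 (process(A)): A:[] B:[] C:[] D:[]
After 2 (process(A)): A:[] B:[] C:[] D:[]
After 3 (send(from=C, to=B, msg='req')): A:[] B:[req] C:[] D:[]
After 4 (send(from=B, to=A, msg='hello')): A:[hello] B:[req] C:[] D:[]
After 5 (process(C)): A:[hello] B:[req] C:[] D:[]
After 6 (send(from=A, to=C, msg='ok')): A:[hello] B:[req] C:[ok] D:[]
After 7 (process(B)): A:[hello] B:[] C:[ok] D:[]
After 8 (send(from=D, to=A, msg='ack')): A:[hello,ack] B:[] C:[ok] D:[]
After 9 (process(D)): A:[hello,ack] B:[] C:[ok] D:[]

Answer: 1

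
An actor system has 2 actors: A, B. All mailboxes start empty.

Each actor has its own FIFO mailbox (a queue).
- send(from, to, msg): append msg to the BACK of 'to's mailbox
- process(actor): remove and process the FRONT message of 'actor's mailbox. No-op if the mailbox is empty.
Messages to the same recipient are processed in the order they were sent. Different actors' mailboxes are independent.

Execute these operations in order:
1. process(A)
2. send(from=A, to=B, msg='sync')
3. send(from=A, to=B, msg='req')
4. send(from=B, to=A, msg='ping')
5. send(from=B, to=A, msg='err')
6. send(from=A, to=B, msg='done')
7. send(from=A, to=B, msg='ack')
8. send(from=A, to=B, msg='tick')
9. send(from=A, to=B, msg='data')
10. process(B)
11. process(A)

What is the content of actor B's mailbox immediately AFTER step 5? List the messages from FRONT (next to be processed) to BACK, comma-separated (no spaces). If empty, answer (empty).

After 1 (process(A)): A:[] B:[]
After 2 (send(from=A, to=B, msg='sync')): A:[] B:[sync]
After 3 (send(from=A, to=B, msg='req')): A:[] B:[sync,req]
After 4 (send(from=B, to=A, msg='ping')): A:[ping] B:[sync,req]
After 5 (send(from=B, to=A, msg='err')): A:[ping,err] B:[sync,req]

sync,req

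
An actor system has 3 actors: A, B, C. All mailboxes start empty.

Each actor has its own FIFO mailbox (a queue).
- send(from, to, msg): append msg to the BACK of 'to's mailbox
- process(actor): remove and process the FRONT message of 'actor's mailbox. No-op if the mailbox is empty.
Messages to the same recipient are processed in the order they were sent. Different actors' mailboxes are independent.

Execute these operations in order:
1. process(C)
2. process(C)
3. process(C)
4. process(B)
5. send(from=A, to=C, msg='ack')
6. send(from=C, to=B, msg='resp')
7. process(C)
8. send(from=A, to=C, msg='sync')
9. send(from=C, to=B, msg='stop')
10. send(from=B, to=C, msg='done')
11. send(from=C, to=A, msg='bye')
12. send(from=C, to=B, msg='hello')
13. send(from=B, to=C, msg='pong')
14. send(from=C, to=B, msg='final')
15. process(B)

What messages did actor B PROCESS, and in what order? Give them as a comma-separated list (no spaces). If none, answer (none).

After 1 (process(C)): A:[] B:[] C:[]
After 2 (process(C)): A:[] B:[] C:[]
After 3 (process(C)): A:[] B:[] C:[]
After 4 (process(B)): A:[] B:[] C:[]
After 5 (send(from=A, to=C, msg='ack')): A:[] B:[] C:[ack]
After 6 (send(from=C, to=B, msg='resp')): A:[] B:[resp] C:[ack]
After 7 (process(C)): A:[] B:[resp] C:[]
After 8 (send(from=A, to=C, msg='sync')): A:[] B:[resp] C:[sync]
After 9 (send(from=C, to=B, msg='stop')): A:[] B:[resp,stop] C:[sync]
After 10 (send(from=B, to=C, msg='done')): A:[] B:[resp,stop] C:[sync,done]
After 11 (send(from=C, to=A, msg='bye')): A:[bye] B:[resp,stop] C:[sync,done]
After 12 (send(from=C, to=B, msg='hello')): A:[bye] B:[resp,stop,hello] C:[sync,done]
After 13 (send(from=B, to=C, msg='pong')): A:[bye] B:[resp,stop,hello] C:[sync,done,pong]
After 14 (send(from=C, to=B, msg='final')): A:[bye] B:[resp,stop,hello,final] C:[sync,done,pong]
After 15 (process(B)): A:[bye] B:[stop,hello,final] C:[sync,done,pong]

Answer: resp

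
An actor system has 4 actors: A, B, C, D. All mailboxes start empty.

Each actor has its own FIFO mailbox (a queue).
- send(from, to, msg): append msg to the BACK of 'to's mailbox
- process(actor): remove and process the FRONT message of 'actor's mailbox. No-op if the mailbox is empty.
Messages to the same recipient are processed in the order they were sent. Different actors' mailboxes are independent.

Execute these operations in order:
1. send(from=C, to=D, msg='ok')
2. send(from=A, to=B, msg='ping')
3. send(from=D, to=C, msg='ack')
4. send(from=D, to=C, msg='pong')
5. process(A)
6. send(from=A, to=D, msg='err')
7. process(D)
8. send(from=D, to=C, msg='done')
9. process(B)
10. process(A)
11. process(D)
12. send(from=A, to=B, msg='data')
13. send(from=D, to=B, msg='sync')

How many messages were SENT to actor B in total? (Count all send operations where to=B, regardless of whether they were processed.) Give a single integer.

Answer: 3

Derivation:
After 1 (send(from=C, to=D, msg='ok')): A:[] B:[] C:[] D:[ok]
After 2 (send(from=A, to=B, msg='ping')): A:[] B:[ping] C:[] D:[ok]
After 3 (send(from=D, to=C, msg='ack')): A:[] B:[ping] C:[ack] D:[ok]
After 4 (send(from=D, to=C, msg='pong')): A:[] B:[ping] C:[ack,pong] D:[ok]
After 5 (process(A)): A:[] B:[ping] C:[ack,pong] D:[ok]
After 6 (send(from=A, to=D, msg='err')): A:[] B:[ping] C:[ack,pong] D:[ok,err]
After 7 (process(D)): A:[] B:[ping] C:[ack,pong] D:[err]
After 8 (send(from=D, to=C, msg='done')): A:[] B:[ping] C:[ack,pong,done] D:[err]
After 9 (process(B)): A:[] B:[] C:[ack,pong,done] D:[err]
After 10 (process(A)): A:[] B:[] C:[ack,pong,done] D:[err]
After 11 (process(D)): A:[] B:[] C:[ack,pong,done] D:[]
After 12 (send(from=A, to=B, msg='data')): A:[] B:[data] C:[ack,pong,done] D:[]
After 13 (send(from=D, to=B, msg='sync')): A:[] B:[data,sync] C:[ack,pong,done] D:[]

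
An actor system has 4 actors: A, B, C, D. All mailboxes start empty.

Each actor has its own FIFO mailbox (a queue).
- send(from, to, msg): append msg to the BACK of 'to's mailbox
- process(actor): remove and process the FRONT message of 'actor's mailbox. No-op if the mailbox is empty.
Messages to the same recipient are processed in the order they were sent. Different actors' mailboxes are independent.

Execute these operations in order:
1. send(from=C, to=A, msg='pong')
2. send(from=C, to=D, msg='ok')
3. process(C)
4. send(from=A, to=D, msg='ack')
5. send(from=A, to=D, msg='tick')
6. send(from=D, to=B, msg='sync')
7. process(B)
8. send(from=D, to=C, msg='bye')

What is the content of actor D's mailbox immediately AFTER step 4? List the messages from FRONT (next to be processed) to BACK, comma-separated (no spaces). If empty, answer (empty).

After 1 (send(from=C, to=A, msg='pong')): A:[pong] B:[] C:[] D:[]
After 2 (send(from=C, to=D, msg='ok')): A:[pong] B:[] C:[] D:[ok]
After 3 (process(C)): A:[pong] B:[] C:[] D:[ok]
After 4 (send(from=A, to=D, msg='ack')): A:[pong] B:[] C:[] D:[ok,ack]

ok,ack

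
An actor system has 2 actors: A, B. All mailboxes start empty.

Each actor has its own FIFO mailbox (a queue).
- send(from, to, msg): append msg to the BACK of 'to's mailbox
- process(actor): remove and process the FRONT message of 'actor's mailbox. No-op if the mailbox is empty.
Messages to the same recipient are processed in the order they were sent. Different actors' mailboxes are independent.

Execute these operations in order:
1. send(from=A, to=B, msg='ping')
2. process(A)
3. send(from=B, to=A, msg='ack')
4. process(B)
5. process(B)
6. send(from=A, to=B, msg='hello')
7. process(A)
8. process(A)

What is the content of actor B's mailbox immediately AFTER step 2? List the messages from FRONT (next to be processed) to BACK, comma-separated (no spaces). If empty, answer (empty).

After 1 (send(from=A, to=B, msg='ping')): A:[] B:[ping]
After 2 (process(A)): A:[] B:[ping]

ping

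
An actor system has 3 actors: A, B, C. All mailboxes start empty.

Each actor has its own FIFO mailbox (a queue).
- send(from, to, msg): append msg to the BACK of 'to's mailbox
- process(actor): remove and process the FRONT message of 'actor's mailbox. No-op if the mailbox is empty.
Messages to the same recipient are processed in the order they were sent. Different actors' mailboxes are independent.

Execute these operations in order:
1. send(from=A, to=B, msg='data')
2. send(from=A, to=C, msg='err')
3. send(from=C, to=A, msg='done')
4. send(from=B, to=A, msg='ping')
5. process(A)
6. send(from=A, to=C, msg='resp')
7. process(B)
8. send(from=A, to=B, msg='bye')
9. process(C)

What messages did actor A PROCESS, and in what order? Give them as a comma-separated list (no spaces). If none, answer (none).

Answer: done

Derivation:
After 1 (send(from=A, to=B, msg='data')): A:[] B:[data] C:[]
After 2 (send(from=A, to=C, msg='err')): A:[] B:[data] C:[err]
After 3 (send(from=C, to=A, msg='done')): A:[done] B:[data] C:[err]
After 4 (send(from=B, to=A, msg='ping')): A:[done,ping] B:[data] C:[err]
After 5 (process(A)): A:[ping] B:[data] C:[err]
After 6 (send(from=A, to=C, msg='resp')): A:[ping] B:[data] C:[err,resp]
After 7 (process(B)): A:[ping] B:[] C:[err,resp]
After 8 (send(from=A, to=B, msg='bye')): A:[ping] B:[bye] C:[err,resp]
After 9 (process(C)): A:[ping] B:[bye] C:[resp]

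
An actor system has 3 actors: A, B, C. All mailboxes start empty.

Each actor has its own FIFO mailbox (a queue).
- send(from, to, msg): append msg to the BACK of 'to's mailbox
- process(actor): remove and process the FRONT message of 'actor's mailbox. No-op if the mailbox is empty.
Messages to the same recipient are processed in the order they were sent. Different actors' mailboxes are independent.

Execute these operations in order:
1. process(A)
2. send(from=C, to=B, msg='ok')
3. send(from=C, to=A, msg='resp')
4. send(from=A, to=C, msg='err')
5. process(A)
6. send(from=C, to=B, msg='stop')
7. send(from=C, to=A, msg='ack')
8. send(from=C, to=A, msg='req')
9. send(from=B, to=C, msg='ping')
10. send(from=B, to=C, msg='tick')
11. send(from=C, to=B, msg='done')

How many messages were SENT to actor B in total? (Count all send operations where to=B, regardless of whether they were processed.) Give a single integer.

After 1 (process(A)): A:[] B:[] C:[]
After 2 (send(from=C, to=B, msg='ok')): A:[] B:[ok] C:[]
After 3 (send(from=C, to=A, msg='resp')): A:[resp] B:[ok] C:[]
After 4 (send(from=A, to=C, msg='err')): A:[resp] B:[ok] C:[err]
After 5 (process(A)): A:[] B:[ok] C:[err]
After 6 (send(from=C, to=B, msg='stop')): A:[] B:[ok,stop] C:[err]
After 7 (send(from=C, to=A, msg='ack')): A:[ack] B:[ok,stop] C:[err]
After 8 (send(from=C, to=A, msg='req')): A:[ack,req] B:[ok,stop] C:[err]
After 9 (send(from=B, to=C, msg='ping')): A:[ack,req] B:[ok,stop] C:[err,ping]
After 10 (send(from=B, to=C, msg='tick')): A:[ack,req] B:[ok,stop] C:[err,ping,tick]
After 11 (send(from=C, to=B, msg='done')): A:[ack,req] B:[ok,stop,done] C:[err,ping,tick]

Answer: 3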